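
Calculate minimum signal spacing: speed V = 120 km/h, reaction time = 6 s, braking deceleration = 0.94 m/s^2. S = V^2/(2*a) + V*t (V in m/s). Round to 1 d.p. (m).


V = 120 / 3.6 = 33.3333 m/s
Braking distance = 33.3333^2 / (2*0.94) = 591.0165 m
Sighting distance = 33.3333 * 6 = 200.0 m
S = 591.0165 + 200.0 = 791.0 m

791.0


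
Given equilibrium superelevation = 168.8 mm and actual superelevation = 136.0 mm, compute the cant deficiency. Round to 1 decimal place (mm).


Cant deficiency = equilibrium cant - actual cant
CD = 168.8 - 136.0
CD = 32.8 mm

32.8


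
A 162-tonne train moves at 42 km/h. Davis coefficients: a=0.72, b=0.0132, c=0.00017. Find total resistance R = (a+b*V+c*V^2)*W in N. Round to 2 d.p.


b*V = 0.0132 * 42 = 0.5544
c*V^2 = 0.00017 * 1764 = 0.29988
R_per_t = 0.72 + 0.5544 + 0.29988 = 1.57428 N/t
R_total = 1.57428 * 162 = 255.03 N

255.03


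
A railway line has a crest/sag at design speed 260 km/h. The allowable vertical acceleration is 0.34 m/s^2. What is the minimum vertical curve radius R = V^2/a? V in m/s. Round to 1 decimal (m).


Convert speed: V = 260 / 3.6 = 72.2222 m/s
V^2 = 5216.0494 m^2/s^2
R_v = 5216.0494 / 0.34
R_v = 15341.3 m

15341.3


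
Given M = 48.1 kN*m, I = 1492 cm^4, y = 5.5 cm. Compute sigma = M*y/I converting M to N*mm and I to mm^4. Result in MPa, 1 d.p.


Convert units:
M = 48.1 kN*m = 48100000 N*mm
y = 5.5 cm = 55 mm
I = 1492 cm^4 = 14920000 mm^4
sigma = 48100000 * 55 / 14920000
sigma = 177.3 MPa

177.3


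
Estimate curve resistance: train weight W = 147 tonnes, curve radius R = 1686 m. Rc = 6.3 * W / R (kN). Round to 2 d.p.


Rc = 6.3 * W / R
Rc = 6.3 * 147 / 1686
Rc = 926.1 / 1686
Rc = 0.55 kN

0.55


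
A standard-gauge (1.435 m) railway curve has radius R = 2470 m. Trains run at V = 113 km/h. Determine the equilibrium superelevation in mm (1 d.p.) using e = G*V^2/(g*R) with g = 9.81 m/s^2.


Convert speed: V = 113 / 3.6 = 31.3889 m/s
Apply formula: e = 1.435 * 31.3889^2 / (9.81 * 2470)
e = 1.435 * 985.2623 / 24230.7
e = 0.05835 m = 58.3 mm

58.3


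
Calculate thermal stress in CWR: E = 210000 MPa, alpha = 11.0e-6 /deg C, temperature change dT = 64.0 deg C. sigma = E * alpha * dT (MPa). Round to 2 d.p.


sigma = E * alpha * dT
sigma = 210000 * 11.0e-6 * 64.0
sigma = 2.31 * 64.0
sigma = 147.84 MPa

147.84


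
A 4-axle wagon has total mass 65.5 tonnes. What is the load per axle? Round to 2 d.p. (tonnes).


Load per axle = total weight / number of axles
Load = 65.5 / 4
Load = 16.38 tonnes

16.38


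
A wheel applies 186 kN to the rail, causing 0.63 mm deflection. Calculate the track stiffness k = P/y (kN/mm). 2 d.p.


Track stiffness k = P / y
k = 186 / 0.63
k = 295.24 kN/mm

295.24


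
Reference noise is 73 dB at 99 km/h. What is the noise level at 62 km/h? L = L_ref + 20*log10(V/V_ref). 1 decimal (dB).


V/V_ref = 62 / 99 = 0.626263
log10(0.626263) = -0.203244
20 * -0.203244 = -4.0649
L = 73 + -4.0649 = 68.9 dB

68.9


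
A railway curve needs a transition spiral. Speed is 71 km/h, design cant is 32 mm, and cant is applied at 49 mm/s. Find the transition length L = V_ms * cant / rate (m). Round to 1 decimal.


Convert speed: V = 71 / 3.6 = 19.7222 m/s
L = 19.7222 * 32 / 49
L = 631.1111 / 49
L = 12.9 m

12.9


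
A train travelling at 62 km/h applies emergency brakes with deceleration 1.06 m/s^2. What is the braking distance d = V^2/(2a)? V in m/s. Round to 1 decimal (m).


Convert speed: V = 62 / 3.6 = 17.2222 m/s
V^2 = 296.6049
d = 296.6049 / (2 * 1.06)
d = 296.6049 / 2.12
d = 139.9 m

139.9


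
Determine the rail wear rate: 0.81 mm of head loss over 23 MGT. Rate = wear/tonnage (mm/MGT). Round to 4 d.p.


Wear rate = total wear / cumulative tonnage
Rate = 0.81 / 23
Rate = 0.0352 mm/MGT

0.0352


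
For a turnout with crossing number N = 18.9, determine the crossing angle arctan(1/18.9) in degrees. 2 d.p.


1/N = 1/18.9 = 0.05291
angle = arctan(0.05291) = 0.052861 rad
angle = 0.052861 * 180/pi = 3.03 degrees

3.03


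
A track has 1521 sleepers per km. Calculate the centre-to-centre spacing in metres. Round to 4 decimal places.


Spacing = 1000 m / number of sleepers
Spacing = 1000 / 1521
Spacing = 0.6575 m

0.6575


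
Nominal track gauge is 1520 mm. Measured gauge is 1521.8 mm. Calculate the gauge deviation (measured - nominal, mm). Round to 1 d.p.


Deviation = measured - nominal
Deviation = 1521.8 - 1520
Deviation = 1.8 mm

1.8


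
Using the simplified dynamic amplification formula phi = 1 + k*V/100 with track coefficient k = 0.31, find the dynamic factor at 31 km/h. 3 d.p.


phi = 1 + k * V / 100
phi = 1 + 0.31 * 31 / 100
phi = 1 + 0.0961
phi = 1.096

1.096


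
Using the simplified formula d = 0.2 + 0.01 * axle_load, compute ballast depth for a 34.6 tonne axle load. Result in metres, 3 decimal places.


d = 0.2 + 0.01 * 34.6
d = 0.2 + 0.346
d = 0.546 m

0.546


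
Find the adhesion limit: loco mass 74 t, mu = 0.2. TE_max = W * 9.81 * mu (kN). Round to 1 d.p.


TE_max = W * g * mu
TE_max = 74 * 9.81 * 0.2
TE_max = 725.94 * 0.2
TE_max = 145.2 kN

145.2


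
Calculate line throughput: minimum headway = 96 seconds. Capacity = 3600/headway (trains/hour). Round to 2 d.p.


Capacity = 3600 / headway
Capacity = 3600 / 96
Capacity = 37.50 trains/hour

37.50


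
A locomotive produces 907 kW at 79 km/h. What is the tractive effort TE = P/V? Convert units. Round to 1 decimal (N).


Convert: P = 907 kW = 907000 W
V = 79 / 3.6 = 21.9444 m/s
TE = 907000 / 21.9444
TE = 41331.6 N

41331.6


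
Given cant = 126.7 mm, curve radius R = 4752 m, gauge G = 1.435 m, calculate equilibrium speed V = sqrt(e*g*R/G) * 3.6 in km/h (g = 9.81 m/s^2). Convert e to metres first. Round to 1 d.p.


Convert cant: e = 126.7 mm = 0.1267 m
V_ms = sqrt(0.1267 * 9.81 * 4752 / 1.435)
V_ms = sqrt(4115.950595) = 64.1557 m/s
V = 64.1557 * 3.6 = 231.0 km/h

231.0


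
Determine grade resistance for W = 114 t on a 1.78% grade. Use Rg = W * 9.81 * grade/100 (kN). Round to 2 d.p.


Rg = W * 9.81 * grade / 100
Rg = 114 * 9.81 * 1.78 / 100
Rg = 1118.34 * 0.0178
Rg = 19.91 kN

19.91


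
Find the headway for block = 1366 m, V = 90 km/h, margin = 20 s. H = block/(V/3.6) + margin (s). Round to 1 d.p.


V = 90 / 3.6 = 25.0 m/s
Block traversal time = 1366 / 25.0 = 54.64 s
Headway = 54.64 + 20
Headway = 74.6 s

74.6


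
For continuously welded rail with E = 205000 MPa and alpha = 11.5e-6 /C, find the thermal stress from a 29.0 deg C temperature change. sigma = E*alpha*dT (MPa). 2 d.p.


sigma = E * alpha * dT
sigma = 205000 * 11.5e-6 * 29.0
sigma = 2.3575 * 29.0
sigma = 68.37 MPa

68.37


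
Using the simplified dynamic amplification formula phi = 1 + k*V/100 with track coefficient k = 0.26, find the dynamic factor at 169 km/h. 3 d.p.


phi = 1 + k * V / 100
phi = 1 + 0.26 * 169 / 100
phi = 1 + 0.4394
phi = 1.439

1.439


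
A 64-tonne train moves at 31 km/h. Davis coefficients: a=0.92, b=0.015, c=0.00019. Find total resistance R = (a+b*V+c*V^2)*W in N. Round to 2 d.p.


b*V = 0.015 * 31 = 0.465
c*V^2 = 0.00019 * 961 = 0.18259
R_per_t = 0.92 + 0.465 + 0.18259 = 1.56759 N/t
R_total = 1.56759 * 64 = 100.33 N

100.33


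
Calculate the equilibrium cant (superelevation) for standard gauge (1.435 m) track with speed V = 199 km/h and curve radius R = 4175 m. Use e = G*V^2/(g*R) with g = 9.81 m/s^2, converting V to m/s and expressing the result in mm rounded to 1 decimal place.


Convert speed: V = 199 / 3.6 = 55.2778 m/s
Apply formula: e = 1.435 * 55.2778^2 / (9.81 * 4175)
e = 1.435 * 3055.6327 / 40956.75
e = 0.10706 m = 107.1 mm

107.1


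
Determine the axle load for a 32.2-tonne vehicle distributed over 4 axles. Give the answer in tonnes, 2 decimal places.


Load per axle = total weight / number of axles
Load = 32.2 / 4
Load = 8.05 tonnes

8.05


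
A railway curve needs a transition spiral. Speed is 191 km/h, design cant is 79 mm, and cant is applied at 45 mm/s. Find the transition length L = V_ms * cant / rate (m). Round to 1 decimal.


Convert speed: V = 191 / 3.6 = 53.0556 m/s
L = 53.0556 * 79 / 45
L = 4191.3889 / 45
L = 93.1 m

93.1


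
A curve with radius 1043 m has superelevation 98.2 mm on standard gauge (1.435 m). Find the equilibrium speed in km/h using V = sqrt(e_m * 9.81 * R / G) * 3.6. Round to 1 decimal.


Convert cant: e = 98.2 mm = 0.0982 m
V_ms = sqrt(0.0982 * 9.81 * 1043 / 1.435)
V_ms = sqrt(700.185161) = 26.461 m/s
V = 26.461 * 3.6 = 95.3 km/h

95.3


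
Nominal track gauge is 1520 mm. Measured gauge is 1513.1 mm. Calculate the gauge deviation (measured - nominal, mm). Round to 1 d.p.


Deviation = measured - nominal
Deviation = 1513.1 - 1520
Deviation = -6.9 mm

-6.9


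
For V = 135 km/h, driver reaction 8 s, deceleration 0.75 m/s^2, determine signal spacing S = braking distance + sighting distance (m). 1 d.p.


V = 135 / 3.6 = 37.5 m/s
Braking distance = 37.5^2 / (2*0.75) = 937.5 m
Sighting distance = 37.5 * 8 = 300.0 m
S = 937.5 + 300.0 = 1237.5 m

1237.5


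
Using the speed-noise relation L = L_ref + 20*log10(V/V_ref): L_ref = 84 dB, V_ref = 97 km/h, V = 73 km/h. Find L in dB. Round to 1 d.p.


V/V_ref = 73 / 97 = 0.752577
log10(0.752577) = -0.123449
20 * -0.123449 = -2.469
L = 84 + -2.469 = 81.5 dB

81.5


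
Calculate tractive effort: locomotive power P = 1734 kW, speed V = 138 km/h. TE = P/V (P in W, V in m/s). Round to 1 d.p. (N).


Convert: P = 1734 kW = 1734000 W
V = 138 / 3.6 = 38.3333 m/s
TE = 1734000 / 38.3333
TE = 45234.8 N

45234.8


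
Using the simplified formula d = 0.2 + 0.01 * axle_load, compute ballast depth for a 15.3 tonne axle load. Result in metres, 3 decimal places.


d = 0.2 + 0.01 * 15.3
d = 0.2 + 0.153
d = 0.353 m

0.353


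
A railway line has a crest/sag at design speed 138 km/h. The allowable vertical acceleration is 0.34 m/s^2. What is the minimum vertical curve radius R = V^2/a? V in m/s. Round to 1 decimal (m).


Convert speed: V = 138 / 3.6 = 38.3333 m/s
V^2 = 1469.4444 m^2/s^2
R_v = 1469.4444 / 0.34
R_v = 4321.9 m

4321.9


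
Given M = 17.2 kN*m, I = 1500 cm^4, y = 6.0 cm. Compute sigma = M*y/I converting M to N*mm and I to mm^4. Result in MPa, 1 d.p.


Convert units:
M = 17.2 kN*m = 17200000 N*mm
y = 6.0 cm = 60 mm
I = 1500 cm^4 = 15000000 mm^4
sigma = 17200000 * 60 / 15000000
sigma = 68.8 MPa

68.8


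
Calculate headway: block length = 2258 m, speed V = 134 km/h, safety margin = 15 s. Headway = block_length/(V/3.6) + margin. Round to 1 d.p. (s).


V = 134 / 3.6 = 37.2222 m/s
Block traversal time = 2258 / 37.2222 = 60.6627 s
Headway = 60.6627 + 15
Headway = 75.7 s

75.7


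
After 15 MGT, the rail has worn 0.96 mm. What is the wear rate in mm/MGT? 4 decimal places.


Wear rate = total wear / cumulative tonnage
Rate = 0.96 / 15
Rate = 0.0640 mm/MGT

0.0640


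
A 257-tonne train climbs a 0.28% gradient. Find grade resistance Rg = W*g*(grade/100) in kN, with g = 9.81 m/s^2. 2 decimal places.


Rg = W * 9.81 * grade / 100
Rg = 257 * 9.81 * 0.28 / 100
Rg = 2521.17 * 0.0028
Rg = 7.06 kN

7.06


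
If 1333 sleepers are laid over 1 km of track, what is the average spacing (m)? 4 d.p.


Spacing = 1000 m / number of sleepers
Spacing = 1000 / 1333
Spacing = 0.7502 m

0.7502


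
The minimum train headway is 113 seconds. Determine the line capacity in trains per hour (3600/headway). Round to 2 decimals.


Capacity = 3600 / headway
Capacity = 3600 / 113
Capacity = 31.86 trains/hour

31.86


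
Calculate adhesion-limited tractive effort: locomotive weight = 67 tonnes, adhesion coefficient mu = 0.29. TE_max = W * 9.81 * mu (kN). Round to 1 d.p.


TE_max = W * g * mu
TE_max = 67 * 9.81 * 0.29
TE_max = 657.27 * 0.29
TE_max = 190.6 kN

190.6


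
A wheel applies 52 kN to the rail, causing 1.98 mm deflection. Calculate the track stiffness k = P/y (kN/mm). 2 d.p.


Track stiffness k = P / y
k = 52 / 1.98
k = 26.26 kN/mm

26.26


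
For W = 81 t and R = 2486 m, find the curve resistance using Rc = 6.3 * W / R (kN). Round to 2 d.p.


Rc = 6.3 * W / R
Rc = 6.3 * 81 / 2486
Rc = 510.3 / 2486
Rc = 0.21 kN

0.21


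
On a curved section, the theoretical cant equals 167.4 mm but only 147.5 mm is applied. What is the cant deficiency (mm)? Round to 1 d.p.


Cant deficiency = equilibrium cant - actual cant
CD = 167.4 - 147.5
CD = 19.9 mm

19.9


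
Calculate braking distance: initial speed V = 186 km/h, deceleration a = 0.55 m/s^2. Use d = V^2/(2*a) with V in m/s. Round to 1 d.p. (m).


Convert speed: V = 186 / 3.6 = 51.6667 m/s
V^2 = 2669.4444
d = 2669.4444 / (2 * 0.55)
d = 2669.4444 / 1.1
d = 2426.8 m

2426.8


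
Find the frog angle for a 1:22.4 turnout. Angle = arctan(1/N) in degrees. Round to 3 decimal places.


1/N = 1/22.4 = 0.044643
angle = arctan(0.044643) = 0.044613 rad
angle = 0.044613 * 180/pi = 2.556 degrees

2.556


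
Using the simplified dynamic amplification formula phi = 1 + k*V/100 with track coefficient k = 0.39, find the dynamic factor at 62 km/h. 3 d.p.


phi = 1 + k * V / 100
phi = 1 + 0.39 * 62 / 100
phi = 1 + 0.2418
phi = 1.242

1.242


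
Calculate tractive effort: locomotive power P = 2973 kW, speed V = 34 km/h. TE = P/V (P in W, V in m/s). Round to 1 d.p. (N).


Convert: P = 2973 kW = 2973000 W
V = 34 / 3.6 = 9.4444 m/s
TE = 2973000 / 9.4444
TE = 314788.2 N

314788.2


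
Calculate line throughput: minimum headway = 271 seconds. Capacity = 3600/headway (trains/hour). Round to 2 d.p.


Capacity = 3600 / headway
Capacity = 3600 / 271
Capacity = 13.28 trains/hour

13.28


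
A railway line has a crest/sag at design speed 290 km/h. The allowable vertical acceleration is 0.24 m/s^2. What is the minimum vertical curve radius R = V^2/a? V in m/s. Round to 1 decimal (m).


Convert speed: V = 290 / 3.6 = 80.5556 m/s
V^2 = 6489.1975 m^2/s^2
R_v = 6489.1975 / 0.24
R_v = 27038.3 m

27038.3


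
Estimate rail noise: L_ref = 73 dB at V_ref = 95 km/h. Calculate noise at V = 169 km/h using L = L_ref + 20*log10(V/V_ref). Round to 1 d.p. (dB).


V/V_ref = 169 / 95 = 1.778947
log10(1.778947) = 0.250163
20 * 0.250163 = 5.0033
L = 73 + 5.0033 = 78.0 dB

78.0


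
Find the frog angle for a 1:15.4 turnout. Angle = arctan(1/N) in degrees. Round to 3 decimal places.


1/N = 1/15.4 = 0.064935
angle = arctan(0.064935) = 0.064844 rad
angle = 0.064844 * 180/pi = 3.715 degrees

3.715


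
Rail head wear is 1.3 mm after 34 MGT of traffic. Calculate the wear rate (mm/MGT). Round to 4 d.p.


Wear rate = total wear / cumulative tonnage
Rate = 1.3 / 34
Rate = 0.0382 mm/MGT

0.0382


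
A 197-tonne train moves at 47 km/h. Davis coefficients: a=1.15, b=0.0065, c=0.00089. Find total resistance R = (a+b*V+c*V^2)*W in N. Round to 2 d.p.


b*V = 0.0065 * 47 = 0.3055
c*V^2 = 0.00089 * 2209 = 1.96601
R_per_t = 1.15 + 0.3055 + 1.96601 = 3.42151 N/t
R_total = 3.42151 * 197 = 674.04 N

674.04


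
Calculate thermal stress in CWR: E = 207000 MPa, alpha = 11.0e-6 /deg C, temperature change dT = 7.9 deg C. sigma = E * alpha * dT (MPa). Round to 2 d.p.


sigma = E * alpha * dT
sigma = 207000 * 11.0e-6 * 7.9
sigma = 2.277 * 7.9
sigma = 17.99 MPa

17.99


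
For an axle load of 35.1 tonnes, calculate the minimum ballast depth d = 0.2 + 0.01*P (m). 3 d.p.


d = 0.2 + 0.01 * 35.1
d = 0.2 + 0.351
d = 0.551 m

0.551


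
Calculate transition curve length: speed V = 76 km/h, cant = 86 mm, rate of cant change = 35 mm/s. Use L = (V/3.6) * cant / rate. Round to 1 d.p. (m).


Convert speed: V = 76 / 3.6 = 21.1111 m/s
L = 21.1111 * 86 / 35
L = 1815.5556 / 35
L = 51.9 m

51.9


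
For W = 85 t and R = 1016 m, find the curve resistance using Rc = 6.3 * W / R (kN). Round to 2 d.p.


Rc = 6.3 * W / R
Rc = 6.3 * 85 / 1016
Rc = 535.5 / 1016
Rc = 0.53 kN

0.53


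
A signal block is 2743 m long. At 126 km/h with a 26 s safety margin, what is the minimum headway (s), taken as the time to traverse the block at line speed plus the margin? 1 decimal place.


V = 126 / 3.6 = 35.0 m/s
Block traversal time = 2743 / 35.0 = 78.3714 s
Headway = 78.3714 + 26
Headway = 104.4 s

104.4


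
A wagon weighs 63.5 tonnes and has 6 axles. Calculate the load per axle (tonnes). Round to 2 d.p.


Load per axle = total weight / number of axles
Load = 63.5 / 6
Load = 10.58 tonnes

10.58


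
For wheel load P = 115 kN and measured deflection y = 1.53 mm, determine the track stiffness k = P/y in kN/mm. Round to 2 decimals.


Track stiffness k = P / y
k = 115 / 1.53
k = 75.16 kN/mm

75.16


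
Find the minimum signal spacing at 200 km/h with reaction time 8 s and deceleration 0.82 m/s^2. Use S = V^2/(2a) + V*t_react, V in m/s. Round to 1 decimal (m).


V = 200 / 3.6 = 55.5556 m/s
Braking distance = 55.5556^2 / (2*0.82) = 1881.9633 m
Sighting distance = 55.5556 * 8 = 444.4444 m
S = 1881.9633 + 444.4444 = 2326.4 m

2326.4


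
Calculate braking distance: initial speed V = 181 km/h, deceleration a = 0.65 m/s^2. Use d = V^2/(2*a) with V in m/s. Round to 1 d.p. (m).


Convert speed: V = 181 / 3.6 = 50.2778 m/s
V^2 = 2527.8549
d = 2527.8549 / (2 * 0.65)
d = 2527.8549 / 1.3
d = 1944.5 m

1944.5


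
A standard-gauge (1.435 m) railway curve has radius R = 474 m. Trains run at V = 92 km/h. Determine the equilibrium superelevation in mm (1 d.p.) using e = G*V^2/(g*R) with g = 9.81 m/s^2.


Convert speed: V = 92 / 3.6 = 25.5556 m/s
Apply formula: e = 1.435 * 25.5556^2 / (9.81 * 474)
e = 1.435 * 653.0864 / 4649.94
e = 0.201546 m = 201.5 mm

201.5


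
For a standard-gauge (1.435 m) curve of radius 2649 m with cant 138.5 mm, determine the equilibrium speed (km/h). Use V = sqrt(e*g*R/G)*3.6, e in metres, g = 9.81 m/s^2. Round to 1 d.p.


Convert cant: e = 138.5 mm = 0.1385 m
V_ms = sqrt(0.1385 * 9.81 * 2649 / 1.435)
V_ms = sqrt(2508.123042) = 50.0812 m/s
V = 50.0812 * 3.6 = 180.3 km/h

180.3


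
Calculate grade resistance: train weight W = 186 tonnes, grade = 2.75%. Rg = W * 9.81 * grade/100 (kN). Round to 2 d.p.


Rg = W * 9.81 * grade / 100
Rg = 186 * 9.81 * 2.75 / 100
Rg = 1824.66 * 0.0275
Rg = 50.18 kN

50.18


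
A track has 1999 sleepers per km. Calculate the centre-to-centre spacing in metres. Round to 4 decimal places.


Spacing = 1000 m / number of sleepers
Spacing = 1000 / 1999
Spacing = 0.5003 m

0.5003


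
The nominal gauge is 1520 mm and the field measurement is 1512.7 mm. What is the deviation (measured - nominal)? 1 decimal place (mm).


Deviation = measured - nominal
Deviation = 1512.7 - 1520
Deviation = -7.3 mm

-7.3


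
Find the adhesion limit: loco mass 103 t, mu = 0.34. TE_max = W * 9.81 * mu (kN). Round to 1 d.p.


TE_max = W * g * mu
TE_max = 103 * 9.81 * 0.34
TE_max = 1010.43 * 0.34
TE_max = 343.5 kN

343.5


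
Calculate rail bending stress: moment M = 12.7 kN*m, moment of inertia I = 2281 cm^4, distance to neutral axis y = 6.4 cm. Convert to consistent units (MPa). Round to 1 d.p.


Convert units:
M = 12.7 kN*m = 12700000 N*mm
y = 6.4 cm = 64 mm
I = 2281 cm^4 = 22810000 mm^4
sigma = 12700000 * 64 / 22810000
sigma = 35.6 MPa

35.6


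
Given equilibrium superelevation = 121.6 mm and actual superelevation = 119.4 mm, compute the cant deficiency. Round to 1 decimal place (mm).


Cant deficiency = equilibrium cant - actual cant
CD = 121.6 - 119.4
CD = 2.2 mm

2.2


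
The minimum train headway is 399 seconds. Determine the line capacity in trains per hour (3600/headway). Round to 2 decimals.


Capacity = 3600 / headway
Capacity = 3600 / 399
Capacity = 9.02 trains/hour

9.02


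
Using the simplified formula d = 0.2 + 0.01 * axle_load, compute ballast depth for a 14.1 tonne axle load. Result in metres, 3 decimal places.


d = 0.2 + 0.01 * 14.1
d = 0.2 + 0.141
d = 0.341 m

0.341


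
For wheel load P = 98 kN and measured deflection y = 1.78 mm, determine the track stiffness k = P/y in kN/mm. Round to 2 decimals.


Track stiffness k = P / y
k = 98 / 1.78
k = 55.06 kN/mm

55.06


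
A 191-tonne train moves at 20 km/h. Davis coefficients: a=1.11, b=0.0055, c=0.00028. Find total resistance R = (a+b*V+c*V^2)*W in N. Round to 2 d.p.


b*V = 0.0055 * 20 = 0.11
c*V^2 = 0.00028 * 400 = 0.112
R_per_t = 1.11 + 0.11 + 0.112 = 1.332 N/t
R_total = 1.332 * 191 = 254.41 N

254.41


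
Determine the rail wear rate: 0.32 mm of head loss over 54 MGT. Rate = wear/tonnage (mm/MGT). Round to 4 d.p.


Wear rate = total wear / cumulative tonnage
Rate = 0.32 / 54
Rate = 0.0059 mm/MGT

0.0059


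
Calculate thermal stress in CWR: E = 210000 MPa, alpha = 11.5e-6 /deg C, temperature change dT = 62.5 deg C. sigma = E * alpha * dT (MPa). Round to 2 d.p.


sigma = E * alpha * dT
sigma = 210000 * 11.5e-6 * 62.5
sigma = 2.415 * 62.5
sigma = 150.94 MPa

150.94


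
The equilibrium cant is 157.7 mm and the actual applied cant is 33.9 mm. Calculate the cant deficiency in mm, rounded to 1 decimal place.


Cant deficiency = equilibrium cant - actual cant
CD = 157.7 - 33.9
CD = 123.8 mm

123.8


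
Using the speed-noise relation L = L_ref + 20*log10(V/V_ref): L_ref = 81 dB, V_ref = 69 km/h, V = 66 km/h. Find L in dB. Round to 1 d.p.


V/V_ref = 66 / 69 = 0.956522
log10(0.956522) = -0.019305
20 * -0.019305 = -0.3861
L = 81 + -0.3861 = 80.6 dB

80.6


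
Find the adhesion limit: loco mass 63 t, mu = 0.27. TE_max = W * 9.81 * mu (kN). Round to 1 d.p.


TE_max = W * g * mu
TE_max = 63 * 9.81 * 0.27
TE_max = 618.03 * 0.27
TE_max = 166.9 kN

166.9


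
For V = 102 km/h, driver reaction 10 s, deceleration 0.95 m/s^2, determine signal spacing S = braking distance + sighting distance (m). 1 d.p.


V = 102 / 3.6 = 28.3333 m/s
Braking distance = 28.3333^2 / (2*0.95) = 422.5146 m
Sighting distance = 28.3333 * 10 = 283.3333 m
S = 422.5146 + 283.3333 = 705.8 m

705.8


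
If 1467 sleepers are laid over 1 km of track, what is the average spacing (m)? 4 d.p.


Spacing = 1000 m / number of sleepers
Spacing = 1000 / 1467
Spacing = 0.6817 m

0.6817


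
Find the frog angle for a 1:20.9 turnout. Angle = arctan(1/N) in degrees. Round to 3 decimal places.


1/N = 1/20.9 = 0.047847
angle = arctan(0.047847) = 0.04781 rad
angle = 0.04781 * 180/pi = 2.739 degrees

2.739


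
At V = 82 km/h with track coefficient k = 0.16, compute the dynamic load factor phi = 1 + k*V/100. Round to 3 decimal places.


phi = 1 + k * V / 100
phi = 1 + 0.16 * 82 / 100
phi = 1 + 0.1312
phi = 1.131

1.131


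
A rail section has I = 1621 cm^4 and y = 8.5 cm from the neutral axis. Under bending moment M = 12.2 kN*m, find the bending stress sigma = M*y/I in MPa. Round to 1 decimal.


Convert units:
M = 12.2 kN*m = 12200000 N*mm
y = 8.5 cm = 85 mm
I = 1621 cm^4 = 16210000 mm^4
sigma = 12200000 * 85 / 16210000
sigma = 64.0 MPa

64.0


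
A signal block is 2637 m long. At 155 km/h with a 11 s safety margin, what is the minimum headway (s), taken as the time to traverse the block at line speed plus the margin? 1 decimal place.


V = 155 / 3.6 = 43.0556 m/s
Block traversal time = 2637 / 43.0556 = 61.2465 s
Headway = 61.2465 + 11
Headway = 72.2 s

72.2


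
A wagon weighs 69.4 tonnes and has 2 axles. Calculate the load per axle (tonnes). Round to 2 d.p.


Load per axle = total weight / number of axles
Load = 69.4 / 2
Load = 34.70 tonnes

34.70


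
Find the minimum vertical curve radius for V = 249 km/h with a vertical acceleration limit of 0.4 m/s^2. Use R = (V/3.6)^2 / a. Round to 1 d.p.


Convert speed: V = 249 / 3.6 = 69.1667 m/s
V^2 = 4784.0278 m^2/s^2
R_v = 4784.0278 / 0.4
R_v = 11960.1 m

11960.1


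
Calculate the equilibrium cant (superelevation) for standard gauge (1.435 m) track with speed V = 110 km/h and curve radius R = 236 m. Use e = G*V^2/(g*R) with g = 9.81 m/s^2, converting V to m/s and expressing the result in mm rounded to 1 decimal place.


Convert speed: V = 110 / 3.6 = 30.5556 m/s
Apply formula: e = 1.435 * 30.5556^2 / (9.81 * 236)
e = 1.435 * 933.642 / 2315.16
e = 0.578697 m = 578.7 mm

578.7


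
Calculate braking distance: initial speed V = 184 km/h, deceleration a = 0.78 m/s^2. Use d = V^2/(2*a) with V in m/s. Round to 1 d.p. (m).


Convert speed: V = 184 / 3.6 = 51.1111 m/s
V^2 = 2612.3457
d = 2612.3457 / (2 * 0.78)
d = 2612.3457 / 1.56
d = 1674.6 m

1674.6


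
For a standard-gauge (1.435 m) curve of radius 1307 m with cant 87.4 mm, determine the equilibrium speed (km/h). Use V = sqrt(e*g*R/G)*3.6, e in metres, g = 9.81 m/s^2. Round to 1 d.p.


Convert cant: e = 87.4 mm = 0.0874 m
V_ms = sqrt(0.0874 * 9.81 * 1307 / 1.435)
V_ms = sqrt(780.91565) = 27.9449 m/s
V = 27.9449 * 3.6 = 100.6 km/h

100.6


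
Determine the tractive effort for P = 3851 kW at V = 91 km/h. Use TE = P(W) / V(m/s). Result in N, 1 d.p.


Convert: P = 3851 kW = 3851000 W
V = 91 / 3.6 = 25.2778 m/s
TE = 3851000 / 25.2778
TE = 152347.3 N

152347.3


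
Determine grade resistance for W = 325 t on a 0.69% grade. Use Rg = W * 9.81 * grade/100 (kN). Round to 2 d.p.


Rg = W * 9.81 * grade / 100
Rg = 325 * 9.81 * 0.69 / 100
Rg = 3188.25 * 0.0069
Rg = 22.00 kN

22.00


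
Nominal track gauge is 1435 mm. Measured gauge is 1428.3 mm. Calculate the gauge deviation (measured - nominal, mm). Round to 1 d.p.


Deviation = measured - nominal
Deviation = 1428.3 - 1435
Deviation = -6.7 mm

-6.7


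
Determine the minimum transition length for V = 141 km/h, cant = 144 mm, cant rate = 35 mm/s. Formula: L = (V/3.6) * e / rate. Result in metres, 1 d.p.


Convert speed: V = 141 / 3.6 = 39.1667 m/s
L = 39.1667 * 144 / 35
L = 5640.0 / 35
L = 161.1 m

161.1


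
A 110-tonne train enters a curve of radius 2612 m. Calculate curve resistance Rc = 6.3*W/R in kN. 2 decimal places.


Rc = 6.3 * W / R
Rc = 6.3 * 110 / 2612
Rc = 693.0 / 2612
Rc = 0.27 kN

0.27


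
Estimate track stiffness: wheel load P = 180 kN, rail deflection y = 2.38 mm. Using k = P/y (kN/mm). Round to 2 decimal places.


Track stiffness k = P / y
k = 180 / 2.38
k = 75.63 kN/mm

75.63


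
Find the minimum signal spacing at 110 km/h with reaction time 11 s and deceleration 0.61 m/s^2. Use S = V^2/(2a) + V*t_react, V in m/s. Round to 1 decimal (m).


V = 110 / 3.6 = 30.5556 m/s
Braking distance = 30.5556^2 / (2*0.61) = 765.2803 m
Sighting distance = 30.5556 * 11 = 336.1111 m
S = 765.2803 + 336.1111 = 1101.4 m

1101.4


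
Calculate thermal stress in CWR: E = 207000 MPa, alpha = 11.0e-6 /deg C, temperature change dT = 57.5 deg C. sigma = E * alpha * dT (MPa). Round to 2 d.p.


sigma = E * alpha * dT
sigma = 207000 * 11.0e-6 * 57.5
sigma = 2.277 * 57.5
sigma = 130.93 MPa

130.93


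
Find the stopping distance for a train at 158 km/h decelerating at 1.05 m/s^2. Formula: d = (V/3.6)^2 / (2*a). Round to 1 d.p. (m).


Convert speed: V = 158 / 3.6 = 43.8889 m/s
V^2 = 1926.2346
d = 1926.2346 / (2 * 1.05)
d = 1926.2346 / 2.1
d = 917.3 m

917.3


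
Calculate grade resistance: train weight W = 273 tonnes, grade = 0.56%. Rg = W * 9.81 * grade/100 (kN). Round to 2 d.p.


Rg = W * 9.81 * grade / 100
Rg = 273 * 9.81 * 0.56 / 100
Rg = 2678.13 * 0.0056
Rg = 15.00 kN

15.00


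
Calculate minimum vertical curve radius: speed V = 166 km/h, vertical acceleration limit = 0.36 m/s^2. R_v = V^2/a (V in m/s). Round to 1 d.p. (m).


Convert speed: V = 166 / 3.6 = 46.1111 m/s
V^2 = 2126.2346 m^2/s^2
R_v = 2126.2346 / 0.36
R_v = 5906.2 m

5906.2


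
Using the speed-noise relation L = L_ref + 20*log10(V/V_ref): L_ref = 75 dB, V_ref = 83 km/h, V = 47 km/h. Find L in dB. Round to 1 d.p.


V/V_ref = 47 / 83 = 0.566265
log10(0.566265) = -0.24698
20 * -0.24698 = -4.9396
L = 75 + -4.9396 = 70.1 dB

70.1


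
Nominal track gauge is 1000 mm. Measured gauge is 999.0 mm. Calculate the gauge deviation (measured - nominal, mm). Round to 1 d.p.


Deviation = measured - nominal
Deviation = 999.0 - 1000
Deviation = -1.0 mm

-1.0


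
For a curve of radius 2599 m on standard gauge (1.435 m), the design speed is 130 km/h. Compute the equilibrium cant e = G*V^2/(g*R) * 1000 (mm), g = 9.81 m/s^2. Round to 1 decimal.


Convert speed: V = 130 / 3.6 = 36.1111 m/s
Apply formula: e = 1.435 * 36.1111^2 / (9.81 * 2599)
e = 1.435 * 1304.0123 / 25496.19
e = 0.073394 m = 73.4 mm

73.4


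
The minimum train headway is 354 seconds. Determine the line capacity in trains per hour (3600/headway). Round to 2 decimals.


Capacity = 3600 / headway
Capacity = 3600 / 354
Capacity = 10.17 trains/hour

10.17


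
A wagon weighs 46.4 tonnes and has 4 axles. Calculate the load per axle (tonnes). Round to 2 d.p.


Load per axle = total weight / number of axles
Load = 46.4 / 4
Load = 11.60 tonnes

11.60


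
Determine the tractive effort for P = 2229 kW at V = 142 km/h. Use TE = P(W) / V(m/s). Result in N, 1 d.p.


Convert: P = 2229 kW = 2229000 W
V = 142 / 3.6 = 39.4444 m/s
TE = 2229000 / 39.4444
TE = 56509.9 N

56509.9


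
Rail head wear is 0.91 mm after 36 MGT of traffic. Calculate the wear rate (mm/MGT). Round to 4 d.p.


Wear rate = total wear / cumulative tonnage
Rate = 0.91 / 36
Rate = 0.0253 mm/MGT

0.0253


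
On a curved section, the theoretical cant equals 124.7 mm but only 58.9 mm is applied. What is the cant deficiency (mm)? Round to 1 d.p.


Cant deficiency = equilibrium cant - actual cant
CD = 124.7 - 58.9
CD = 65.8 mm

65.8


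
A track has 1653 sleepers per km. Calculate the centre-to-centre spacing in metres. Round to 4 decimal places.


Spacing = 1000 m / number of sleepers
Spacing = 1000 / 1653
Spacing = 0.6050 m

0.6050


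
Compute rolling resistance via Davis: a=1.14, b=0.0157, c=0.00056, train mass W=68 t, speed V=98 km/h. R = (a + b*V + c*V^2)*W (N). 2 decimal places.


b*V = 0.0157 * 98 = 1.5386
c*V^2 = 0.00056 * 9604 = 5.37824
R_per_t = 1.14 + 1.5386 + 5.37824 = 8.05684 N/t
R_total = 8.05684 * 68 = 547.87 N

547.87


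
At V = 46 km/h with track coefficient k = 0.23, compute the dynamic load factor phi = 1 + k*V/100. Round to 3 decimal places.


phi = 1 + k * V / 100
phi = 1 + 0.23 * 46 / 100
phi = 1 + 0.1058
phi = 1.106

1.106


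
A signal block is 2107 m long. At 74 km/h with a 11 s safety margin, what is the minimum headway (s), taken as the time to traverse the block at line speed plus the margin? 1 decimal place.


V = 74 / 3.6 = 20.5556 m/s
Block traversal time = 2107 / 20.5556 = 102.5027 s
Headway = 102.5027 + 11
Headway = 113.5 s

113.5


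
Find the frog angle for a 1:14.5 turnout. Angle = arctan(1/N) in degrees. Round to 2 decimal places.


1/N = 1/14.5 = 0.068966
angle = arctan(0.068966) = 0.068856 rad
angle = 0.068856 * 180/pi = 3.95 degrees

3.95


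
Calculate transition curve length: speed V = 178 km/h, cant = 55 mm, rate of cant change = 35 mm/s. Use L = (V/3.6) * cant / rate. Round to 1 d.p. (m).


Convert speed: V = 178 / 3.6 = 49.4444 m/s
L = 49.4444 * 55 / 35
L = 2719.4444 / 35
L = 77.7 m

77.7


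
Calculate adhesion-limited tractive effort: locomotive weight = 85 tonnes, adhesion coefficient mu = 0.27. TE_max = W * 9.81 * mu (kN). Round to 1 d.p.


TE_max = W * g * mu
TE_max = 85 * 9.81 * 0.27
TE_max = 833.85 * 0.27
TE_max = 225.1 kN

225.1


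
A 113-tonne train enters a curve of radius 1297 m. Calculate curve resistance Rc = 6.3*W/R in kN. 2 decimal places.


Rc = 6.3 * W / R
Rc = 6.3 * 113 / 1297
Rc = 711.9 / 1297
Rc = 0.55 kN

0.55


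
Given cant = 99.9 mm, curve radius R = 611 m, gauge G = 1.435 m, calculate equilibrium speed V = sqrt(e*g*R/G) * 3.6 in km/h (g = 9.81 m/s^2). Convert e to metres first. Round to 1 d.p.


Convert cant: e = 99.9 mm = 0.0999 m
V_ms = sqrt(0.0999 * 9.81 * 611 / 1.435)
V_ms = sqrt(417.276383) = 20.4273 m/s
V = 20.4273 * 3.6 = 73.5 km/h

73.5


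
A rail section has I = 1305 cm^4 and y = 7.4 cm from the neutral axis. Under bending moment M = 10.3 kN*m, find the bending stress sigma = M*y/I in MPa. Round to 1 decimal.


Convert units:
M = 10.3 kN*m = 10300000 N*mm
y = 7.4 cm = 74 mm
I = 1305 cm^4 = 13050000 mm^4
sigma = 10300000 * 74 / 13050000
sigma = 58.4 MPa

58.4


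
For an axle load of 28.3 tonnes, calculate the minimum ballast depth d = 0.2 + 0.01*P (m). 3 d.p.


d = 0.2 + 0.01 * 28.3
d = 0.2 + 0.283
d = 0.483 m

0.483


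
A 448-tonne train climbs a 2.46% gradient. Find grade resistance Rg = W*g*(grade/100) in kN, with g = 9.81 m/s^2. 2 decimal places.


Rg = W * 9.81 * grade / 100
Rg = 448 * 9.81 * 2.46 / 100
Rg = 4394.88 * 0.0246
Rg = 108.11 kN

108.11


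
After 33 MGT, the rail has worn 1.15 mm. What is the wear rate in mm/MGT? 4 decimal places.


Wear rate = total wear / cumulative tonnage
Rate = 1.15 / 33
Rate = 0.0348 mm/MGT

0.0348


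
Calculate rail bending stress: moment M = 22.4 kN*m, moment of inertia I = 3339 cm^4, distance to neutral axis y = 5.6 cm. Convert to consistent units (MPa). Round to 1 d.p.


Convert units:
M = 22.4 kN*m = 22400000 N*mm
y = 5.6 cm = 56 mm
I = 3339 cm^4 = 33390000 mm^4
sigma = 22400000 * 56 / 33390000
sigma = 37.6 MPa

37.6


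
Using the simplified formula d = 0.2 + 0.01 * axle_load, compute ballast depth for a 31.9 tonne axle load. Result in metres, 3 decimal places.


d = 0.2 + 0.01 * 31.9
d = 0.2 + 0.319
d = 0.519 m

0.519


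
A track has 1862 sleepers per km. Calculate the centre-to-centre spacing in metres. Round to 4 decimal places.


Spacing = 1000 m / number of sleepers
Spacing = 1000 / 1862
Spacing = 0.5371 m

0.5371


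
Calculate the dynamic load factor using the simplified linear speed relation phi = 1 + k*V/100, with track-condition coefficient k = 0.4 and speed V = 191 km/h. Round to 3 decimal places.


phi = 1 + k * V / 100
phi = 1 + 0.4 * 191 / 100
phi = 1 + 0.764
phi = 1.764

1.764


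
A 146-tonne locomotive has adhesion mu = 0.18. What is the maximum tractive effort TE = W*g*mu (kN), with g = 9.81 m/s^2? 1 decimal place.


TE_max = W * g * mu
TE_max = 146 * 9.81 * 0.18
TE_max = 1432.26 * 0.18
TE_max = 257.8 kN

257.8


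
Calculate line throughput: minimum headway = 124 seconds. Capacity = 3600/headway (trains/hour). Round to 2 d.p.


Capacity = 3600 / headway
Capacity = 3600 / 124
Capacity = 29.03 trains/hour

29.03


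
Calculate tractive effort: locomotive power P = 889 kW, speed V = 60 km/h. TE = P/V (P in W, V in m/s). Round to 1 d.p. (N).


Convert: P = 889 kW = 889000 W
V = 60 / 3.6 = 16.6667 m/s
TE = 889000 / 16.6667
TE = 53340.0 N

53340.0


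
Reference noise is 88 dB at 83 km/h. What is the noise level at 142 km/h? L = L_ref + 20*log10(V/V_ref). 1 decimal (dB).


V/V_ref = 142 / 83 = 1.710843
log10(1.710843) = 0.23321
20 * 0.23321 = 4.6642
L = 88 + 4.6642 = 92.7 dB

92.7


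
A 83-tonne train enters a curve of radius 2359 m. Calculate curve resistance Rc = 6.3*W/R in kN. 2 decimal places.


Rc = 6.3 * W / R
Rc = 6.3 * 83 / 2359
Rc = 522.9 / 2359
Rc = 0.22 kN

0.22


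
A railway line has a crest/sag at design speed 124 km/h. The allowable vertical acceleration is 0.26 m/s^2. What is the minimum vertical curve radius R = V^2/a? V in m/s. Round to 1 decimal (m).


Convert speed: V = 124 / 3.6 = 34.4444 m/s
V^2 = 1186.4198 m^2/s^2
R_v = 1186.4198 / 0.26
R_v = 4563.2 m

4563.2


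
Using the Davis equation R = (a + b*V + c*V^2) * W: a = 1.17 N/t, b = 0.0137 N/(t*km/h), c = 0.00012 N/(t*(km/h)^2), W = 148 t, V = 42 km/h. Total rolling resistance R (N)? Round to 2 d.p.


b*V = 0.0137 * 42 = 0.5754
c*V^2 = 0.00012 * 1764 = 0.21168
R_per_t = 1.17 + 0.5754 + 0.21168 = 1.95708 N/t
R_total = 1.95708 * 148 = 289.65 N

289.65


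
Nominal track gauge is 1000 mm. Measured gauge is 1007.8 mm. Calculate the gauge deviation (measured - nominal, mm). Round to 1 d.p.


Deviation = measured - nominal
Deviation = 1007.8 - 1000
Deviation = 7.8 mm

7.8


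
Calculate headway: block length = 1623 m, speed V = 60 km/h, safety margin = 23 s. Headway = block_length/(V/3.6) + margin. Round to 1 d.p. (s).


V = 60 / 3.6 = 16.6667 m/s
Block traversal time = 1623 / 16.6667 = 97.38 s
Headway = 97.38 + 23
Headway = 120.4 s

120.4


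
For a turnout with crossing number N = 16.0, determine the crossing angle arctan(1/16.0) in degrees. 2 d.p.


1/N = 1/16.0 = 0.0625
angle = arctan(0.0625) = 0.062419 rad
angle = 0.062419 * 180/pi = 3.58 degrees

3.58


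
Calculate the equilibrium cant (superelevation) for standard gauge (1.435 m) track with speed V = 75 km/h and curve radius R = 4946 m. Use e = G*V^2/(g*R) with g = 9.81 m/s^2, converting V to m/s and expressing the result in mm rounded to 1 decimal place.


Convert speed: V = 75 / 3.6 = 20.8333 m/s
Apply formula: e = 1.435 * 20.8333^2 / (9.81 * 4946)
e = 1.435 * 434.0278 / 48520.26
e = 0.012836 m = 12.8 mm

12.8


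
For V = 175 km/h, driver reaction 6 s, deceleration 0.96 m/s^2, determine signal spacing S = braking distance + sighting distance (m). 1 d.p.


V = 175 / 3.6 = 48.6111 m/s
Braking distance = 48.6111^2 / (2*0.96) = 1230.7501 m
Sighting distance = 48.6111 * 6 = 291.6667 m
S = 1230.7501 + 291.6667 = 1522.4 m

1522.4


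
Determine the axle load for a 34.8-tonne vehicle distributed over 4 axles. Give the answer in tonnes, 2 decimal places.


Load per axle = total weight / number of axles
Load = 34.8 / 4
Load = 8.70 tonnes

8.70


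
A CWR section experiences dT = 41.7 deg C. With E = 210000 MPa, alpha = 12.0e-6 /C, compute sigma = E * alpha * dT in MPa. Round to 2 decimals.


sigma = E * alpha * dT
sigma = 210000 * 12.0e-6 * 41.7
sigma = 2.52 * 41.7
sigma = 105.08 MPa

105.08


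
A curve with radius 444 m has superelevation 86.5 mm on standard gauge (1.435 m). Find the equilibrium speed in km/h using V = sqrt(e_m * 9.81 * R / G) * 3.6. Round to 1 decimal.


Convert cant: e = 86.5 mm = 0.0865 m
V_ms = sqrt(0.0865 * 9.81 * 444 / 1.435)
V_ms = sqrt(262.552516) = 16.2035 m/s
V = 16.2035 * 3.6 = 58.3 km/h

58.3


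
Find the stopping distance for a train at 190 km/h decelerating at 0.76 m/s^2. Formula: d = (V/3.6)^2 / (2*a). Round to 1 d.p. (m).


Convert speed: V = 190 / 3.6 = 52.7778 m/s
V^2 = 2785.4938
d = 2785.4938 / (2 * 0.76)
d = 2785.4938 / 1.52
d = 1832.6 m

1832.6


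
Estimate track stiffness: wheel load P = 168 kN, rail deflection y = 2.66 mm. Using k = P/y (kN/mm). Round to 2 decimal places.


Track stiffness k = P / y
k = 168 / 2.66
k = 63.16 kN/mm

63.16


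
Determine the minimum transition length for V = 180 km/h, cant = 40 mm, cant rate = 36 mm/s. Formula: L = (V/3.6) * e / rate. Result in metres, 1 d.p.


Convert speed: V = 180 / 3.6 = 50.0 m/s
L = 50.0 * 40 / 36
L = 2000.0 / 36
L = 55.6 m

55.6


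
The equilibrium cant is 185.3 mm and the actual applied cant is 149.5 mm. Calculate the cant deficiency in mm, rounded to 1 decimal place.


Cant deficiency = equilibrium cant - actual cant
CD = 185.3 - 149.5
CD = 35.8 mm

35.8


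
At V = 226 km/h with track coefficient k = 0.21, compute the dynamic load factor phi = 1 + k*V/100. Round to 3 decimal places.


phi = 1 + k * V / 100
phi = 1 + 0.21 * 226 / 100
phi = 1 + 0.4746
phi = 1.475

1.475


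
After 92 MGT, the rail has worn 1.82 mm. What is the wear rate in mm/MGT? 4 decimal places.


Wear rate = total wear / cumulative tonnage
Rate = 1.82 / 92
Rate = 0.0198 mm/MGT

0.0198


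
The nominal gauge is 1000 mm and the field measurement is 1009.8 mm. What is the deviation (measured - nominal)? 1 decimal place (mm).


Deviation = measured - nominal
Deviation = 1009.8 - 1000
Deviation = 9.8 mm

9.8


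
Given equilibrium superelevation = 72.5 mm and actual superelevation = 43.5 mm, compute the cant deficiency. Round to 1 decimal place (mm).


Cant deficiency = equilibrium cant - actual cant
CD = 72.5 - 43.5
CD = 29.0 mm

29.0


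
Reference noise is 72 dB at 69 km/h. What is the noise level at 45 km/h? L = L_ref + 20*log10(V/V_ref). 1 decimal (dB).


V/V_ref = 45 / 69 = 0.652174
log10(0.652174) = -0.185637
20 * -0.185637 = -3.7127
L = 72 + -3.7127 = 68.3 dB

68.3
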